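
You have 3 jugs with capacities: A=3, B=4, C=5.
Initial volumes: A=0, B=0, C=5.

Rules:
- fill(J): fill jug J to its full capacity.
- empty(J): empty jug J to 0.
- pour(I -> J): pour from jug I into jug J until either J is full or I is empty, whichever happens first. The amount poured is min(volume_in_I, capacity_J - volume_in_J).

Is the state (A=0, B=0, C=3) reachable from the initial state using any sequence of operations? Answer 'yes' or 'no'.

Answer: yes

Derivation:
BFS from (A=0, B=0, C=5):
  1. fill(A) -> (A=3 B=0 C=5)
  2. empty(C) -> (A=3 B=0 C=0)
  3. pour(A -> C) -> (A=0 B=0 C=3)
Target reached → yes.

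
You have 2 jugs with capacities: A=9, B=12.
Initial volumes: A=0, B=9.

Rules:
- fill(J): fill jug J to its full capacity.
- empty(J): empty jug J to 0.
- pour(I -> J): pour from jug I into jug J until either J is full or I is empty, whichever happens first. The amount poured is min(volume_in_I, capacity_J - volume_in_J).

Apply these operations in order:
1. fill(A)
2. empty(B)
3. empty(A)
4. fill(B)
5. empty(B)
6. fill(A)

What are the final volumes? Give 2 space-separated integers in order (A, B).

Answer: 9 0

Derivation:
Step 1: fill(A) -> (A=9 B=9)
Step 2: empty(B) -> (A=9 B=0)
Step 3: empty(A) -> (A=0 B=0)
Step 4: fill(B) -> (A=0 B=12)
Step 5: empty(B) -> (A=0 B=0)
Step 6: fill(A) -> (A=9 B=0)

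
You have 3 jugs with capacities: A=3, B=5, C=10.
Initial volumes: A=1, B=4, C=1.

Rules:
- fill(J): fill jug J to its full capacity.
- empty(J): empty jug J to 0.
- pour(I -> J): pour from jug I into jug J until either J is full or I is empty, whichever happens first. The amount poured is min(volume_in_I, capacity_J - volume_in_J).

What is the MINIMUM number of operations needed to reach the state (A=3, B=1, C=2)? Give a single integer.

BFS from (A=1, B=4, C=1). One shortest path:
  1. pour(A -> C) -> (A=0 B=4 C=2)
  2. pour(B -> A) -> (A=3 B=1 C=2)
Reached target in 2 moves.

Answer: 2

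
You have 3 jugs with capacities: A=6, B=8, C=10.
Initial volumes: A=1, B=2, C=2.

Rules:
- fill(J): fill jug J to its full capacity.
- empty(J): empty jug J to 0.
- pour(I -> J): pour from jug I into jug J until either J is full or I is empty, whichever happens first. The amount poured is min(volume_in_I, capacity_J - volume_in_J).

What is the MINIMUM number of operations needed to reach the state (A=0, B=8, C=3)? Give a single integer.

BFS from (A=1, B=2, C=2). One shortest path:
  1. fill(B) -> (A=1 B=8 C=2)
  2. pour(A -> C) -> (A=0 B=8 C=3)
Reached target in 2 moves.

Answer: 2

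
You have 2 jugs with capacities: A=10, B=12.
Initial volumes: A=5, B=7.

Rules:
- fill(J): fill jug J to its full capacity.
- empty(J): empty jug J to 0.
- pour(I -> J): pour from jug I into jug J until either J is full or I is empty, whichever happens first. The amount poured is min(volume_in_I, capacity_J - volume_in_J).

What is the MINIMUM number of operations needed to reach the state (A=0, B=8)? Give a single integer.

BFS from (A=5, B=7). One shortest path:
  1. fill(A) -> (A=10 B=7)
  2. empty(B) -> (A=10 B=0)
  3. pour(A -> B) -> (A=0 B=10)
  4. fill(A) -> (A=10 B=10)
  5. pour(A -> B) -> (A=8 B=12)
  6. empty(B) -> (A=8 B=0)
  7. pour(A -> B) -> (A=0 B=8)
Reached target in 7 moves.

Answer: 7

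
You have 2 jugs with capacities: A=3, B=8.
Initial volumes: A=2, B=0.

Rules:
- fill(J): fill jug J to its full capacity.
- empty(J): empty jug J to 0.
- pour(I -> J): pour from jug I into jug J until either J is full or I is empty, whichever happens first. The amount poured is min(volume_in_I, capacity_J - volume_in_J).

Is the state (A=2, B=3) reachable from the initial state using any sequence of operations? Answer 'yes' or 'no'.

Answer: no

Derivation:
BFS explored all 22 reachable states.
Reachable set includes: (0,0), (0,1), (0,2), (0,3), (0,4), (0,5), (0,6), (0,7), (0,8), (1,0), (1,8), (2,0) ...
Target (A=2, B=3) not in reachable set → no.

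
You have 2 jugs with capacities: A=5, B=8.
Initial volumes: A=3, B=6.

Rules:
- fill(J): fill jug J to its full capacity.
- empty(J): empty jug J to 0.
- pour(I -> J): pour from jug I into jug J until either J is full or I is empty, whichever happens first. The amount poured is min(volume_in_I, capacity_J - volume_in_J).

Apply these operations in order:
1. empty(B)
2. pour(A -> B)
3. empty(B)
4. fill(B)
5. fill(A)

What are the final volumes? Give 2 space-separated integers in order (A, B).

Step 1: empty(B) -> (A=3 B=0)
Step 2: pour(A -> B) -> (A=0 B=3)
Step 3: empty(B) -> (A=0 B=0)
Step 4: fill(B) -> (A=0 B=8)
Step 5: fill(A) -> (A=5 B=8)

Answer: 5 8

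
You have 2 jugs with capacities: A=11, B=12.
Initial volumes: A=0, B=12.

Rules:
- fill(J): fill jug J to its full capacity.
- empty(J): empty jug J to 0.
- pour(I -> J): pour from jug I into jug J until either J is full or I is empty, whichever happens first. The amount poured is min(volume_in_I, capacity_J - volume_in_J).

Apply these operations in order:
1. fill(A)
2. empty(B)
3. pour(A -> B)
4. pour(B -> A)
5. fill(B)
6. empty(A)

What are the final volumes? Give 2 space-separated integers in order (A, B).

Step 1: fill(A) -> (A=11 B=12)
Step 2: empty(B) -> (A=11 B=0)
Step 3: pour(A -> B) -> (A=0 B=11)
Step 4: pour(B -> A) -> (A=11 B=0)
Step 5: fill(B) -> (A=11 B=12)
Step 6: empty(A) -> (A=0 B=12)

Answer: 0 12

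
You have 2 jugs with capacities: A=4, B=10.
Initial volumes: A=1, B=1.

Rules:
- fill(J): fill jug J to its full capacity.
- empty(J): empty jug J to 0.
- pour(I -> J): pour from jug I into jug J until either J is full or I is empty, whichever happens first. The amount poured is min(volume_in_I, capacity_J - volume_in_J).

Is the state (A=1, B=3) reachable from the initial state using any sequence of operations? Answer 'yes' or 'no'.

Answer: no

Derivation:
BFS explored all 29 reachable states.
Reachable set includes: (0,0), (0,1), (0,2), (0,3), (0,4), (0,5), (0,6), (0,7), (0,8), (0,9), (0,10), (1,0) ...
Target (A=1, B=3) not in reachable set → no.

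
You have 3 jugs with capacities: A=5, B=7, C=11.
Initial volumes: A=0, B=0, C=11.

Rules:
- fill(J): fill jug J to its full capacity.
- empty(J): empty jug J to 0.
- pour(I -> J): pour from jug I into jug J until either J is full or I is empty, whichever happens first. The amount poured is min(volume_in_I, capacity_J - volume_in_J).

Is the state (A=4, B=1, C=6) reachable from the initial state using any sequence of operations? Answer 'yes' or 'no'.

Answer: no

Derivation:
BFS explored all 336 reachable states.
Reachable set includes: (0,0,0), (0,0,1), (0,0,2), (0,0,3), (0,0,4), (0,0,5), (0,0,6), (0,0,7), (0,0,8), (0,0,9), (0,0,10), (0,0,11) ...
Target (A=4, B=1, C=6) not in reachable set → no.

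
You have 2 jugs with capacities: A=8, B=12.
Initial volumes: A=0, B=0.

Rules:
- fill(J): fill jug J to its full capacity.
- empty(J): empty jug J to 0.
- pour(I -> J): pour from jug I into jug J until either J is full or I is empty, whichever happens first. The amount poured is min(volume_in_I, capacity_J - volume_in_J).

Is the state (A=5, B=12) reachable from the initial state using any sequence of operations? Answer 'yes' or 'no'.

Answer: no

Derivation:
BFS explored all 10 reachable states.
Reachable set includes: (0,0), (0,4), (0,8), (0,12), (4,0), (4,12), (8,0), (8,4), (8,8), (8,12)
Target (A=5, B=12) not in reachable set → no.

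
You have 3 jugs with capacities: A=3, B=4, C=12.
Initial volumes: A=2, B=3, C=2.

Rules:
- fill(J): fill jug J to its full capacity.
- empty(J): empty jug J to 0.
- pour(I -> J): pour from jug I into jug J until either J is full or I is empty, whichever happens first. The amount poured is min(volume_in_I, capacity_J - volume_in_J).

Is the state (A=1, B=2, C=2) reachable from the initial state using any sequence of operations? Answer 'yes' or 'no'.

BFS explored all 195 reachable states.
Reachable set includes: (0,0,0), (0,0,1), (0,0,2), (0,0,3), (0,0,4), (0,0,5), (0,0,6), (0,0,7), (0,0,8), (0,0,9), (0,0,10), (0,0,11) ...
Target (A=1, B=2, C=2) not in reachable set → no.

Answer: no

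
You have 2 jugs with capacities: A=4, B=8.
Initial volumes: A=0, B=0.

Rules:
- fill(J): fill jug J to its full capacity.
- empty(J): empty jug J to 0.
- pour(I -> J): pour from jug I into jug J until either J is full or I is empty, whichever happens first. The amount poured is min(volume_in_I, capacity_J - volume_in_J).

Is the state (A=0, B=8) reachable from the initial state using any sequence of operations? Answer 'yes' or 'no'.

Answer: yes

Derivation:
BFS from (A=0, B=0):
  1. fill(B) -> (A=0 B=8)
Target reached → yes.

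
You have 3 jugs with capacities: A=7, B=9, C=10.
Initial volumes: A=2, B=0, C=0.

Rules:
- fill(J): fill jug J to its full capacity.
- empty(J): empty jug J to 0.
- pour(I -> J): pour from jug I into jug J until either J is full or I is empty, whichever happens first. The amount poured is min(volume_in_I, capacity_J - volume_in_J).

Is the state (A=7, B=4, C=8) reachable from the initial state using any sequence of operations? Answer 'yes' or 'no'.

BFS from (A=2, B=0, C=0):
  1. fill(C) -> (A=2 B=0 C=10)
  2. pour(C -> B) -> (A=2 B=9 C=1)
  3. pour(B -> A) -> (A=7 B=4 C=1)
  4. pour(A -> C) -> (A=0 B=4 C=8)
  5. fill(A) -> (A=7 B=4 C=8)
Target reached → yes.

Answer: yes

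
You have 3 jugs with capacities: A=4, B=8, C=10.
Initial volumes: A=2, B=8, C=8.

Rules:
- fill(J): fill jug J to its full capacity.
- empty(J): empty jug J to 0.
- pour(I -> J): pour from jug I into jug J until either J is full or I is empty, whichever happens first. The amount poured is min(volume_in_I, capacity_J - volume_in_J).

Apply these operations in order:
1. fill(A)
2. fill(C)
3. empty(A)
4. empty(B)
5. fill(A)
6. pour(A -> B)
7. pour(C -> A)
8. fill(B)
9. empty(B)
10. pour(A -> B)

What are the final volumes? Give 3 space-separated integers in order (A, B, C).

Step 1: fill(A) -> (A=4 B=8 C=8)
Step 2: fill(C) -> (A=4 B=8 C=10)
Step 3: empty(A) -> (A=0 B=8 C=10)
Step 4: empty(B) -> (A=0 B=0 C=10)
Step 5: fill(A) -> (A=4 B=0 C=10)
Step 6: pour(A -> B) -> (A=0 B=4 C=10)
Step 7: pour(C -> A) -> (A=4 B=4 C=6)
Step 8: fill(B) -> (A=4 B=8 C=6)
Step 9: empty(B) -> (A=4 B=0 C=6)
Step 10: pour(A -> B) -> (A=0 B=4 C=6)

Answer: 0 4 6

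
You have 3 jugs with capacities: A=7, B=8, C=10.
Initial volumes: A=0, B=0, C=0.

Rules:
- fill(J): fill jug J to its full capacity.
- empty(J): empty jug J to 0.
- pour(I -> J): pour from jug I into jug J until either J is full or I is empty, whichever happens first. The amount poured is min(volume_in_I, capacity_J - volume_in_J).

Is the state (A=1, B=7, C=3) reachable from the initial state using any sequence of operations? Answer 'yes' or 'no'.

Answer: no

Derivation:
BFS explored all 414 reachable states.
Reachable set includes: (0,0,0), (0,0,1), (0,0,2), (0,0,3), (0,0,4), (0,0,5), (0,0,6), (0,0,7), (0,0,8), (0,0,9), (0,0,10), (0,1,0) ...
Target (A=1, B=7, C=3) not in reachable set → no.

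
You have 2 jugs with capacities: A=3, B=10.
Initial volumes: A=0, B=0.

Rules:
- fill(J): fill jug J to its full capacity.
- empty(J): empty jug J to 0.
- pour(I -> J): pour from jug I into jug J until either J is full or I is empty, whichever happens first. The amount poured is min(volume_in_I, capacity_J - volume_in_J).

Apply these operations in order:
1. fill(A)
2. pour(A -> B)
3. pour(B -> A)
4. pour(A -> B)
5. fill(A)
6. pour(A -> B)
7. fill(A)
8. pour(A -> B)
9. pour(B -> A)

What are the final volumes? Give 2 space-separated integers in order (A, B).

Answer: 3 6

Derivation:
Step 1: fill(A) -> (A=3 B=0)
Step 2: pour(A -> B) -> (A=0 B=3)
Step 3: pour(B -> A) -> (A=3 B=0)
Step 4: pour(A -> B) -> (A=0 B=3)
Step 5: fill(A) -> (A=3 B=3)
Step 6: pour(A -> B) -> (A=0 B=6)
Step 7: fill(A) -> (A=3 B=6)
Step 8: pour(A -> B) -> (A=0 B=9)
Step 9: pour(B -> A) -> (A=3 B=6)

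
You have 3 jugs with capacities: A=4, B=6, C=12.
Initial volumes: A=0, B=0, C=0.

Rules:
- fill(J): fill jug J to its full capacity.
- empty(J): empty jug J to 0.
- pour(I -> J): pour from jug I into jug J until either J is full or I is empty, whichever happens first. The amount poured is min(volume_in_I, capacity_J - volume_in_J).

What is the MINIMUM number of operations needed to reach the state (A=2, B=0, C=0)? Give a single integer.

BFS from (A=0, B=0, C=0). One shortest path:
  1. fill(B) -> (A=0 B=6 C=0)
  2. pour(B -> A) -> (A=4 B=2 C=0)
  3. empty(A) -> (A=0 B=2 C=0)
  4. pour(B -> A) -> (A=2 B=0 C=0)
Reached target in 4 moves.

Answer: 4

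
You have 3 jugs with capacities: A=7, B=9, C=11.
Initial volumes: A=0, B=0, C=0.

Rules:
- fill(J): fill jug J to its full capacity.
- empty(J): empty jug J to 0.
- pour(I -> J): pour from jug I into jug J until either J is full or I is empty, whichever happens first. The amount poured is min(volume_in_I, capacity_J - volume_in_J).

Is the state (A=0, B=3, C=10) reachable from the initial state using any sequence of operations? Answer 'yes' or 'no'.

Answer: yes

Derivation:
BFS from (A=0, B=0, C=0):
  1. fill(C) -> (A=0 B=0 C=11)
  2. pour(C -> A) -> (A=7 B=0 C=4)
  3. empty(A) -> (A=0 B=0 C=4)
  4. pour(C -> A) -> (A=4 B=0 C=0)
  5. fill(C) -> (A=4 B=0 C=11)
  6. pour(C -> A) -> (A=7 B=0 C=8)
  7. pour(C -> B) -> (A=7 B=8 C=0)
  8. pour(A -> C) -> (A=0 B=8 C=7)
  9. fill(A) -> (A=7 B=8 C=7)
  10. pour(A -> C) -> (A=3 B=8 C=11)
  11. pour(C -> B) -> (A=3 B=9 C=10)
  12. empty(B) -> (A=3 B=0 C=10)
  13. pour(A -> B) -> (A=0 B=3 C=10)
Target reached → yes.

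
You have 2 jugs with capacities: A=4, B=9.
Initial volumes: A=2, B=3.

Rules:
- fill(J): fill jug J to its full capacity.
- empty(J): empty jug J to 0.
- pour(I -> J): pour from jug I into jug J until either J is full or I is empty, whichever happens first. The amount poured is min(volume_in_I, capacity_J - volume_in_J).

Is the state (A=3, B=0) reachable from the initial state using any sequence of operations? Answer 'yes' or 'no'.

BFS from (A=2, B=3):
  1. empty(A) -> (A=0 B=3)
  2. pour(B -> A) -> (A=3 B=0)
Target reached → yes.

Answer: yes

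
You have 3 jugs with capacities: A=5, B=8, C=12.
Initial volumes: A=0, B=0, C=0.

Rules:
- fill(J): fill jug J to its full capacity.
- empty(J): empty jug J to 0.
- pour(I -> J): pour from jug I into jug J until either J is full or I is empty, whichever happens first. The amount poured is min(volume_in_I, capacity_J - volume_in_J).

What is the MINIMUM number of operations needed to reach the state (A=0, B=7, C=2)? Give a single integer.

Answer: 8

Derivation:
BFS from (A=0, B=0, C=0). One shortest path:
  1. fill(A) -> (A=5 B=0 C=0)
  2. fill(C) -> (A=5 B=0 C=12)
  3. pour(A -> B) -> (A=0 B=5 C=12)
  4. pour(C -> A) -> (A=5 B=5 C=7)
  5. pour(A -> B) -> (A=2 B=8 C=7)
  6. empty(B) -> (A=2 B=0 C=7)
  7. pour(C -> B) -> (A=2 B=7 C=0)
  8. pour(A -> C) -> (A=0 B=7 C=2)
Reached target in 8 moves.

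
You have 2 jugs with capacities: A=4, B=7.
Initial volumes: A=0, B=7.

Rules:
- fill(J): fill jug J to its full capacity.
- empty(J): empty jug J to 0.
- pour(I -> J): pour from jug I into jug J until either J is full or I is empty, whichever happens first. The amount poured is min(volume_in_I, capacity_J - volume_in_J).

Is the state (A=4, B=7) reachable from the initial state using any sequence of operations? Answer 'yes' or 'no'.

BFS from (A=0, B=7):
  1. fill(A) -> (A=4 B=7)
Target reached → yes.

Answer: yes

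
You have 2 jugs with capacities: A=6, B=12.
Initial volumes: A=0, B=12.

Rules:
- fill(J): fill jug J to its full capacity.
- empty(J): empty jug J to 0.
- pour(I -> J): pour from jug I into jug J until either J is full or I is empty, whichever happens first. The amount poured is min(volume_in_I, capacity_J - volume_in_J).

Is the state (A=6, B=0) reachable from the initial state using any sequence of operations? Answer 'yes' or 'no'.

Answer: yes

Derivation:
BFS from (A=0, B=12):
  1. fill(A) -> (A=6 B=12)
  2. empty(B) -> (A=6 B=0)
Target reached → yes.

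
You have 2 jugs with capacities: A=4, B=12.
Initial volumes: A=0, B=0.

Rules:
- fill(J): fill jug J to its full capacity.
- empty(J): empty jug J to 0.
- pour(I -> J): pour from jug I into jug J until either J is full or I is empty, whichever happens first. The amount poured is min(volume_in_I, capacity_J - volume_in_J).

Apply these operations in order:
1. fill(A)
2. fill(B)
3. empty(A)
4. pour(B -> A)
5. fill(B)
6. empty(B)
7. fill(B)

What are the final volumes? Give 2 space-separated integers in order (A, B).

Step 1: fill(A) -> (A=4 B=0)
Step 2: fill(B) -> (A=4 B=12)
Step 3: empty(A) -> (A=0 B=12)
Step 4: pour(B -> A) -> (A=4 B=8)
Step 5: fill(B) -> (A=4 B=12)
Step 6: empty(B) -> (A=4 B=0)
Step 7: fill(B) -> (A=4 B=12)

Answer: 4 12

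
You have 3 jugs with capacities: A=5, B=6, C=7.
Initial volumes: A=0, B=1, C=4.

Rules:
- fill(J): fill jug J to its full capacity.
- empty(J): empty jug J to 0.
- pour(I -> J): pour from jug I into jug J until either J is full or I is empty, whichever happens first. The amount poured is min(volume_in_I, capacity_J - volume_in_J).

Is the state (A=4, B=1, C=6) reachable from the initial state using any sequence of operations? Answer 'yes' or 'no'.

Answer: no

Derivation:
BFS explored all 216 reachable states.
Reachable set includes: (0,0,0), (0,0,1), (0,0,2), (0,0,3), (0,0,4), (0,0,5), (0,0,6), (0,0,7), (0,1,0), (0,1,1), (0,1,2), (0,1,3) ...
Target (A=4, B=1, C=6) not in reachable set → no.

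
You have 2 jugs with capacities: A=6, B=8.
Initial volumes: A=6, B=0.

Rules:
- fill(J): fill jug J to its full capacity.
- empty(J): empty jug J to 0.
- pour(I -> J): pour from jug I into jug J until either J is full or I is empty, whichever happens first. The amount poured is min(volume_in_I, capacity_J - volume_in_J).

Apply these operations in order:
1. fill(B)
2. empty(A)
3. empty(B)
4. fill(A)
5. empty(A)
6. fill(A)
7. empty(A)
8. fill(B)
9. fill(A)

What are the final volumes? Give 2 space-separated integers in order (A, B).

Step 1: fill(B) -> (A=6 B=8)
Step 2: empty(A) -> (A=0 B=8)
Step 3: empty(B) -> (A=0 B=0)
Step 4: fill(A) -> (A=6 B=0)
Step 5: empty(A) -> (A=0 B=0)
Step 6: fill(A) -> (A=6 B=0)
Step 7: empty(A) -> (A=0 B=0)
Step 8: fill(B) -> (A=0 B=8)
Step 9: fill(A) -> (A=6 B=8)

Answer: 6 8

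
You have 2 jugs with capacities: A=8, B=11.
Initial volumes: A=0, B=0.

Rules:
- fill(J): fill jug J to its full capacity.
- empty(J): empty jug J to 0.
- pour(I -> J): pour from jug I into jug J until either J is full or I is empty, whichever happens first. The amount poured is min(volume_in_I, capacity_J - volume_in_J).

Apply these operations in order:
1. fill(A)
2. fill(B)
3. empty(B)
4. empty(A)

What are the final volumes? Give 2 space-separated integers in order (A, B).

Answer: 0 0

Derivation:
Step 1: fill(A) -> (A=8 B=0)
Step 2: fill(B) -> (A=8 B=11)
Step 3: empty(B) -> (A=8 B=0)
Step 4: empty(A) -> (A=0 B=0)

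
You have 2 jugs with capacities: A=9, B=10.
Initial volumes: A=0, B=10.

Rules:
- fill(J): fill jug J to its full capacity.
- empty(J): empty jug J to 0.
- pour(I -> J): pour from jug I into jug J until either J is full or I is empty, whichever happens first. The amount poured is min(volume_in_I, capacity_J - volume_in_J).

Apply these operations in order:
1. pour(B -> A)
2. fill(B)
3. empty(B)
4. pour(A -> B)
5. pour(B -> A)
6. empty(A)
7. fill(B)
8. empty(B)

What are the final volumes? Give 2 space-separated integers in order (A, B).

Answer: 0 0

Derivation:
Step 1: pour(B -> A) -> (A=9 B=1)
Step 2: fill(B) -> (A=9 B=10)
Step 3: empty(B) -> (A=9 B=0)
Step 4: pour(A -> B) -> (A=0 B=9)
Step 5: pour(B -> A) -> (A=9 B=0)
Step 6: empty(A) -> (A=0 B=0)
Step 7: fill(B) -> (A=0 B=10)
Step 8: empty(B) -> (A=0 B=0)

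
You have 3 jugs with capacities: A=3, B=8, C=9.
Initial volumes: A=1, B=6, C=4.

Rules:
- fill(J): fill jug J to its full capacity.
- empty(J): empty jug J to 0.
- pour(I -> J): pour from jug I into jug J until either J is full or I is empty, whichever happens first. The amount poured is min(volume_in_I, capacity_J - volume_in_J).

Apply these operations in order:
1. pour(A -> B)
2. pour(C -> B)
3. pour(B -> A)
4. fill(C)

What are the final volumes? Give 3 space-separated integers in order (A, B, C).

Step 1: pour(A -> B) -> (A=0 B=7 C=4)
Step 2: pour(C -> B) -> (A=0 B=8 C=3)
Step 3: pour(B -> A) -> (A=3 B=5 C=3)
Step 4: fill(C) -> (A=3 B=5 C=9)

Answer: 3 5 9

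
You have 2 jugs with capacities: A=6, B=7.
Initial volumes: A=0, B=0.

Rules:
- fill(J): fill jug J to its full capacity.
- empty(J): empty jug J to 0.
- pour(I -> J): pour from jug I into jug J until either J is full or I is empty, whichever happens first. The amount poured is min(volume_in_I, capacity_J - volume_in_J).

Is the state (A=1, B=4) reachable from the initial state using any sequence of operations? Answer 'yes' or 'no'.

Answer: no

Derivation:
BFS explored all 26 reachable states.
Reachable set includes: (0,0), (0,1), (0,2), (0,3), (0,4), (0,5), (0,6), (0,7), (1,0), (1,7), (2,0), (2,7) ...
Target (A=1, B=4) not in reachable set → no.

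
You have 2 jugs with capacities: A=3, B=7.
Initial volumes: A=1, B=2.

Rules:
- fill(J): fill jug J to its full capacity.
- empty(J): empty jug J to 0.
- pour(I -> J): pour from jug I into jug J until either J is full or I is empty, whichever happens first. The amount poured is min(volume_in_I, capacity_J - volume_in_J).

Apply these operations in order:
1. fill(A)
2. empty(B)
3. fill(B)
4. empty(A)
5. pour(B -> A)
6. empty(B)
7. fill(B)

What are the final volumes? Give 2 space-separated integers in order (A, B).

Answer: 3 7

Derivation:
Step 1: fill(A) -> (A=3 B=2)
Step 2: empty(B) -> (A=3 B=0)
Step 3: fill(B) -> (A=3 B=7)
Step 4: empty(A) -> (A=0 B=7)
Step 5: pour(B -> A) -> (A=3 B=4)
Step 6: empty(B) -> (A=3 B=0)
Step 7: fill(B) -> (A=3 B=7)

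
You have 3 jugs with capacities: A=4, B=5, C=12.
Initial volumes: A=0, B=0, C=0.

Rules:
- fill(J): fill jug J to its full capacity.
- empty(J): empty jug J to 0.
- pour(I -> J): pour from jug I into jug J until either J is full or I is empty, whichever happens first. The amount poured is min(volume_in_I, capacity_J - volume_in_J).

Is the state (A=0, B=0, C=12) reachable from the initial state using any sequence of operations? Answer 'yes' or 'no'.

BFS from (A=0, B=0, C=0):
  1. fill(C) -> (A=0 B=0 C=12)
Target reached → yes.

Answer: yes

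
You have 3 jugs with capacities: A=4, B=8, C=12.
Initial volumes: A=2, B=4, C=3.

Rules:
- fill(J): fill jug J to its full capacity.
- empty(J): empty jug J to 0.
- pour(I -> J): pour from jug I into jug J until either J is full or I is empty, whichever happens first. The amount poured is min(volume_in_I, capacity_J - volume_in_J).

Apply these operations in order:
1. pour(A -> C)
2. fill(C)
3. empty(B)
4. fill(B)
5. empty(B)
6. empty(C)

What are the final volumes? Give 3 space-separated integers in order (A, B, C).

Step 1: pour(A -> C) -> (A=0 B=4 C=5)
Step 2: fill(C) -> (A=0 B=4 C=12)
Step 3: empty(B) -> (A=0 B=0 C=12)
Step 4: fill(B) -> (A=0 B=8 C=12)
Step 5: empty(B) -> (A=0 B=0 C=12)
Step 6: empty(C) -> (A=0 B=0 C=0)

Answer: 0 0 0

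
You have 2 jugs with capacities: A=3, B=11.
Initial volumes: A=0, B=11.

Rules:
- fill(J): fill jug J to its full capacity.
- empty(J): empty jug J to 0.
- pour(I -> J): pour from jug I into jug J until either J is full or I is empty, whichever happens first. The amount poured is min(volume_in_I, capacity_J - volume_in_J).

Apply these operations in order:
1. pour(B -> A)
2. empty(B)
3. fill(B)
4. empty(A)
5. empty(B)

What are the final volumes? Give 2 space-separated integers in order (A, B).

Answer: 0 0

Derivation:
Step 1: pour(B -> A) -> (A=3 B=8)
Step 2: empty(B) -> (A=3 B=0)
Step 3: fill(B) -> (A=3 B=11)
Step 4: empty(A) -> (A=0 B=11)
Step 5: empty(B) -> (A=0 B=0)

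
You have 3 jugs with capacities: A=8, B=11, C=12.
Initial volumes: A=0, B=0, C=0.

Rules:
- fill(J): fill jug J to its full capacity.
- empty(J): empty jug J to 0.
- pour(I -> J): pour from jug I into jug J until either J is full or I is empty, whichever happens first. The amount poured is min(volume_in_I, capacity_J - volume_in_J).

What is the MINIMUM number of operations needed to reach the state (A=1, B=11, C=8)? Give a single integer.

BFS from (A=0, B=0, C=0). One shortest path:
  1. fill(C) -> (A=0 B=0 C=12)
  2. pour(C -> A) -> (A=8 B=0 C=4)
  3. pour(C -> B) -> (A=8 B=4 C=0)
  4. pour(A -> C) -> (A=0 B=4 C=8)
  5. fill(A) -> (A=8 B=4 C=8)
  6. pour(A -> B) -> (A=1 B=11 C=8)
Reached target in 6 moves.

Answer: 6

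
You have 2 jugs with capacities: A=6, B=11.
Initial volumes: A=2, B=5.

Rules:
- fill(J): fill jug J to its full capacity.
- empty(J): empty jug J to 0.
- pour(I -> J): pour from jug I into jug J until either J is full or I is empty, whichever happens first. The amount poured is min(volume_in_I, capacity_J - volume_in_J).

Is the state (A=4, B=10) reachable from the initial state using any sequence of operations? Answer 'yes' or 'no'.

BFS explored all 35 reachable states.
Reachable set includes: (0,0), (0,1), (0,2), (0,3), (0,4), (0,5), (0,6), (0,7), (0,8), (0,9), (0,10), (0,11) ...
Target (A=4, B=10) not in reachable set → no.

Answer: no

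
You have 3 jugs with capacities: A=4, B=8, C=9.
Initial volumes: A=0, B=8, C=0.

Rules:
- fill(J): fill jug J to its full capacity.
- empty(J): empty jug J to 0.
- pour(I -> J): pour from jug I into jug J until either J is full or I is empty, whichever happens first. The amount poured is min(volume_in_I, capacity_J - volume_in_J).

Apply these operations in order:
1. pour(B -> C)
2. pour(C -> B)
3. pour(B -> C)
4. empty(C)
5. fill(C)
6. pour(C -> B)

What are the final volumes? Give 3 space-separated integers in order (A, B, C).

Answer: 0 8 1

Derivation:
Step 1: pour(B -> C) -> (A=0 B=0 C=8)
Step 2: pour(C -> B) -> (A=0 B=8 C=0)
Step 3: pour(B -> C) -> (A=0 B=0 C=8)
Step 4: empty(C) -> (A=0 B=0 C=0)
Step 5: fill(C) -> (A=0 B=0 C=9)
Step 6: pour(C -> B) -> (A=0 B=8 C=1)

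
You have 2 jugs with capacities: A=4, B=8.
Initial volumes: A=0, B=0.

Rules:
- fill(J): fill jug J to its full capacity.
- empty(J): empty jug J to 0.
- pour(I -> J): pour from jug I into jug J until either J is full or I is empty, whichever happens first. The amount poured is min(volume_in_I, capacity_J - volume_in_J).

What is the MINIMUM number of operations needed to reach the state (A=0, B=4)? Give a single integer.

BFS from (A=0, B=0). One shortest path:
  1. fill(A) -> (A=4 B=0)
  2. pour(A -> B) -> (A=0 B=4)
Reached target in 2 moves.

Answer: 2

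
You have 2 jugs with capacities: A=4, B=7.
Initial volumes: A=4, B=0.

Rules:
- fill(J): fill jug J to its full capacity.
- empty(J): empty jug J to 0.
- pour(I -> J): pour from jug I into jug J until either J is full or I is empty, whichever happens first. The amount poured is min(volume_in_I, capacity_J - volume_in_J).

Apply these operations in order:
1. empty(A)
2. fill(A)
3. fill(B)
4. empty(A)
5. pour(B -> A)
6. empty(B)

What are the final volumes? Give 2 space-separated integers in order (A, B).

Answer: 4 0

Derivation:
Step 1: empty(A) -> (A=0 B=0)
Step 2: fill(A) -> (A=4 B=0)
Step 3: fill(B) -> (A=4 B=7)
Step 4: empty(A) -> (A=0 B=7)
Step 5: pour(B -> A) -> (A=4 B=3)
Step 6: empty(B) -> (A=4 B=0)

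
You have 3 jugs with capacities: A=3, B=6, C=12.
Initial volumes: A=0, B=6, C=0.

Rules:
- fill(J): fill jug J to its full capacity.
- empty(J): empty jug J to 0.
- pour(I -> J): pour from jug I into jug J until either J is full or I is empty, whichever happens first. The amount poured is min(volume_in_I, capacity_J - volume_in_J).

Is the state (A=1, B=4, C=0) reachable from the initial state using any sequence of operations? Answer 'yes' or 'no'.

Answer: no

Derivation:
BFS explored all 30 reachable states.
Reachable set includes: (0,0,0), (0,0,3), (0,0,6), (0,0,9), (0,0,12), (0,3,0), (0,3,3), (0,3,6), (0,3,9), (0,3,12), (0,6,0), (0,6,3) ...
Target (A=1, B=4, C=0) not in reachable set → no.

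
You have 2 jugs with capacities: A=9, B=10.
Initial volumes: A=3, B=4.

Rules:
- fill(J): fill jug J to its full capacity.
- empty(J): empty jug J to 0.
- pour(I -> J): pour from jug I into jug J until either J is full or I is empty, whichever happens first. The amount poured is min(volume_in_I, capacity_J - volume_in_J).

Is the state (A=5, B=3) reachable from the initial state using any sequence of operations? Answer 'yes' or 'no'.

Answer: no

Derivation:
BFS explored all 39 reachable states.
Reachable set includes: (0,0), (0,1), (0,2), (0,3), (0,4), (0,5), (0,6), (0,7), (0,8), (0,9), (0,10), (1,0) ...
Target (A=5, B=3) not in reachable set → no.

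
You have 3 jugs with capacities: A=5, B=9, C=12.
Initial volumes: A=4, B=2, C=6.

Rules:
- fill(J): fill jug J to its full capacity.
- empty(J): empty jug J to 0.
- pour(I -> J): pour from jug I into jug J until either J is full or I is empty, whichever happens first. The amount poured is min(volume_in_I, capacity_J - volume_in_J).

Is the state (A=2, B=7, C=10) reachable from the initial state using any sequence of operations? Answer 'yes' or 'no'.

Answer: no

Derivation:
BFS explored all 429 reachable states.
Reachable set includes: (0,0,0), (0,0,1), (0,0,2), (0,0,3), (0,0,4), (0,0,5), (0,0,6), (0,0,7), (0,0,8), (0,0,9), (0,0,10), (0,0,11) ...
Target (A=2, B=7, C=10) not in reachable set → no.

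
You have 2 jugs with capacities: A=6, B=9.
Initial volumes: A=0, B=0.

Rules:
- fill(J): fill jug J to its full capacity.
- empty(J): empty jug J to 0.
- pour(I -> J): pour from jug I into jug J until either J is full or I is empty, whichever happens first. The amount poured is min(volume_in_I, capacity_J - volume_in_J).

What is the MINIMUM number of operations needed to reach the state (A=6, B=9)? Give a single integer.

Answer: 2

Derivation:
BFS from (A=0, B=0). One shortest path:
  1. fill(A) -> (A=6 B=0)
  2. fill(B) -> (A=6 B=9)
Reached target in 2 moves.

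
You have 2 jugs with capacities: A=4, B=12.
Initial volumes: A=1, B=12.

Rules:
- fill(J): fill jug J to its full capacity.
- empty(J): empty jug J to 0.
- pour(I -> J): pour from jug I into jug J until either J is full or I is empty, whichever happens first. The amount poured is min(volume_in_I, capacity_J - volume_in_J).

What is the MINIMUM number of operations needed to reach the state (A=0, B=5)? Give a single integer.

BFS from (A=1, B=12). One shortest path:
  1. empty(B) -> (A=1 B=0)
  2. pour(A -> B) -> (A=0 B=1)
  3. fill(A) -> (A=4 B=1)
  4. pour(A -> B) -> (A=0 B=5)
Reached target in 4 moves.

Answer: 4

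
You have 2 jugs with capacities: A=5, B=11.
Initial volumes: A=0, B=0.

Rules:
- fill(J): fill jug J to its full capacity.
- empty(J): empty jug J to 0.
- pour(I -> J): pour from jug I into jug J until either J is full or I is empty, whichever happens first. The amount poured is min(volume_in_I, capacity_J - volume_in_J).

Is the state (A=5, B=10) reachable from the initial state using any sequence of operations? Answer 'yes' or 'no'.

Answer: yes

Derivation:
BFS from (A=0, B=0):
  1. fill(A) -> (A=5 B=0)
  2. pour(A -> B) -> (A=0 B=5)
  3. fill(A) -> (A=5 B=5)
  4. pour(A -> B) -> (A=0 B=10)
  5. fill(A) -> (A=5 B=10)
Target reached → yes.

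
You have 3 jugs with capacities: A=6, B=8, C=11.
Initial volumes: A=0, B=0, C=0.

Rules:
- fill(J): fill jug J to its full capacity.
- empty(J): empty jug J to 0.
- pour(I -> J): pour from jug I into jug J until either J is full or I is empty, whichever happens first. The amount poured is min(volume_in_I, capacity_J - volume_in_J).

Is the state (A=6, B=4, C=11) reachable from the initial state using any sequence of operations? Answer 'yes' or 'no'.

BFS from (A=0, B=0, C=0):
  1. fill(B) -> (A=0 B=8 C=0)
  2. fill(C) -> (A=0 B=8 C=11)
  3. pour(B -> A) -> (A=6 B=2 C=11)
  4. empty(A) -> (A=0 B=2 C=11)
  5. pour(B -> A) -> (A=2 B=0 C=11)
  6. fill(B) -> (A=2 B=8 C=11)
  7. pour(B -> A) -> (A=6 B=4 C=11)
Target reached → yes.

Answer: yes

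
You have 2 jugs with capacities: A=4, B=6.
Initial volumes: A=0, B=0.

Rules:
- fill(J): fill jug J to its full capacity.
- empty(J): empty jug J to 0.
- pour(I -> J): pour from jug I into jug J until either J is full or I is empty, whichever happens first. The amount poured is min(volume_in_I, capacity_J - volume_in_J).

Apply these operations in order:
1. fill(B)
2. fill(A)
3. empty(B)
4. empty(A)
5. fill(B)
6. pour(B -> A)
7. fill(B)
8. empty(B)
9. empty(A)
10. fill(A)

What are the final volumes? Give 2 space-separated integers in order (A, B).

Answer: 4 0

Derivation:
Step 1: fill(B) -> (A=0 B=6)
Step 2: fill(A) -> (A=4 B=6)
Step 3: empty(B) -> (A=4 B=0)
Step 4: empty(A) -> (A=0 B=0)
Step 5: fill(B) -> (A=0 B=6)
Step 6: pour(B -> A) -> (A=4 B=2)
Step 7: fill(B) -> (A=4 B=6)
Step 8: empty(B) -> (A=4 B=0)
Step 9: empty(A) -> (A=0 B=0)
Step 10: fill(A) -> (A=4 B=0)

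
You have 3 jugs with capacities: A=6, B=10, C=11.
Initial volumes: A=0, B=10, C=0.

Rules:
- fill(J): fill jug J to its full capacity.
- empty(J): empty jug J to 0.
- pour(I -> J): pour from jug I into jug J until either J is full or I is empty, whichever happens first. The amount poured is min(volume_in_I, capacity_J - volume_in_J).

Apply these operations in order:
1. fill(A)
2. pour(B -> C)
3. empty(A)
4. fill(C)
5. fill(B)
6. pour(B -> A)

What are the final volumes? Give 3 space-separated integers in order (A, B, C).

Step 1: fill(A) -> (A=6 B=10 C=0)
Step 2: pour(B -> C) -> (A=6 B=0 C=10)
Step 3: empty(A) -> (A=0 B=0 C=10)
Step 4: fill(C) -> (A=0 B=0 C=11)
Step 5: fill(B) -> (A=0 B=10 C=11)
Step 6: pour(B -> A) -> (A=6 B=4 C=11)

Answer: 6 4 11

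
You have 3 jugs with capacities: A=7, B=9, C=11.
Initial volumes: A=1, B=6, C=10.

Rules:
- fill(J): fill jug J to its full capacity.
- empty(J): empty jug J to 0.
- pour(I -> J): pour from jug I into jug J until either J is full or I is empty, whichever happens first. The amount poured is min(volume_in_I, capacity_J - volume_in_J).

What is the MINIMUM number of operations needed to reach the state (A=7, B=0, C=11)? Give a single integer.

BFS from (A=1, B=6, C=10). One shortest path:
  1. fill(C) -> (A=1 B=6 C=11)
  2. pour(B -> A) -> (A=7 B=0 C=11)
Reached target in 2 moves.

Answer: 2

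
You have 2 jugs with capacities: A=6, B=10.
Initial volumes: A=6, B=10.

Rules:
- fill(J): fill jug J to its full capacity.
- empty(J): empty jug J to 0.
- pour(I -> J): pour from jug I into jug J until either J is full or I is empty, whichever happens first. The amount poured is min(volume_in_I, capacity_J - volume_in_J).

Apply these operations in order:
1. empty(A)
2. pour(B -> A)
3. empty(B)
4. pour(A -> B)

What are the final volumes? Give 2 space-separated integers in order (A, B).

Step 1: empty(A) -> (A=0 B=10)
Step 2: pour(B -> A) -> (A=6 B=4)
Step 3: empty(B) -> (A=6 B=0)
Step 4: pour(A -> B) -> (A=0 B=6)

Answer: 0 6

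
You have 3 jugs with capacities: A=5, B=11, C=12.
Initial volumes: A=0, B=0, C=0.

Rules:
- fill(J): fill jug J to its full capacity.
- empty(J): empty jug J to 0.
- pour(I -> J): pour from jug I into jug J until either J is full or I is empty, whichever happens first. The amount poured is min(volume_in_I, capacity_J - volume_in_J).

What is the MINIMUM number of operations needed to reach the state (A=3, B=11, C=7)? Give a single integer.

Answer: 8

Derivation:
BFS from (A=0, B=0, C=0). One shortest path:
  1. fill(A) -> (A=5 B=0 C=0)
  2. fill(B) -> (A=5 B=11 C=0)
  3. pour(A -> C) -> (A=0 B=11 C=5)
  4. fill(A) -> (A=5 B=11 C=5)
  5. pour(A -> C) -> (A=0 B=11 C=10)
  6. pour(B -> A) -> (A=5 B=6 C=10)
  7. pour(A -> C) -> (A=3 B=6 C=12)
  8. pour(C -> B) -> (A=3 B=11 C=7)
Reached target in 8 moves.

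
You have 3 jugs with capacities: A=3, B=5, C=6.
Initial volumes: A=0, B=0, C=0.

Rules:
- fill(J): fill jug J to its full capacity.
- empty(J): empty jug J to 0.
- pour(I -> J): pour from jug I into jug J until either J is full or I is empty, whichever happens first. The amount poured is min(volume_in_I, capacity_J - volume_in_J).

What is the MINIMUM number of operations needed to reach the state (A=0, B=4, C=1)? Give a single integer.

Answer: 7

Derivation:
BFS from (A=0, B=0, C=0). One shortest path:
  1. fill(A) -> (A=3 B=0 C=0)
  2. fill(B) -> (A=3 B=5 C=0)
  3. pour(B -> C) -> (A=3 B=0 C=5)
  4. pour(A -> C) -> (A=2 B=0 C=6)
  5. pour(C -> B) -> (A=2 B=5 C=1)
  6. pour(B -> A) -> (A=3 B=4 C=1)
  7. empty(A) -> (A=0 B=4 C=1)
Reached target in 7 moves.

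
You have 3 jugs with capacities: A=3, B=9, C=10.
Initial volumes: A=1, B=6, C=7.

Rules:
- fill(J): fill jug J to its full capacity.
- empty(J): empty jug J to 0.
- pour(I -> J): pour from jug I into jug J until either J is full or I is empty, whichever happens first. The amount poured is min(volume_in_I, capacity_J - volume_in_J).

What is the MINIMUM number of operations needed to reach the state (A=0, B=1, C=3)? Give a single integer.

Answer: 4

Derivation:
BFS from (A=1, B=6, C=7). One shortest path:
  1. pour(B -> A) -> (A=3 B=4 C=7)
  2. pour(B -> C) -> (A=3 B=1 C=10)
  3. empty(C) -> (A=3 B=1 C=0)
  4. pour(A -> C) -> (A=0 B=1 C=3)
Reached target in 4 moves.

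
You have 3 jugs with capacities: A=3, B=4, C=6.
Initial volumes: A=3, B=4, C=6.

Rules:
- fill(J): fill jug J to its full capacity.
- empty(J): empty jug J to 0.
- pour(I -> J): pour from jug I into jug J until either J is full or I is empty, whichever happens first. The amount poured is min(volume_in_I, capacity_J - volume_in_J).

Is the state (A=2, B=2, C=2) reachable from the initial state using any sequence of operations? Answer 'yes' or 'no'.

BFS explored all 110 reachable states.
Reachable set includes: (0,0,0), (0,0,1), (0,0,2), (0,0,3), (0,0,4), (0,0,5), (0,0,6), (0,1,0), (0,1,1), (0,1,2), (0,1,3), (0,1,4) ...
Target (A=2, B=2, C=2) not in reachable set → no.

Answer: no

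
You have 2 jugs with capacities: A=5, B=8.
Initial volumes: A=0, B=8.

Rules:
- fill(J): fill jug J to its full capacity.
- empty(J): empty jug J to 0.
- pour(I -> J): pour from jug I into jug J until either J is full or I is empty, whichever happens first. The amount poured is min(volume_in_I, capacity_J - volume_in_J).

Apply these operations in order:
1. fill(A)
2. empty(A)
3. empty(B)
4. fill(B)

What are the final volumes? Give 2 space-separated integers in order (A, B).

Step 1: fill(A) -> (A=5 B=8)
Step 2: empty(A) -> (A=0 B=8)
Step 3: empty(B) -> (A=0 B=0)
Step 4: fill(B) -> (A=0 B=8)

Answer: 0 8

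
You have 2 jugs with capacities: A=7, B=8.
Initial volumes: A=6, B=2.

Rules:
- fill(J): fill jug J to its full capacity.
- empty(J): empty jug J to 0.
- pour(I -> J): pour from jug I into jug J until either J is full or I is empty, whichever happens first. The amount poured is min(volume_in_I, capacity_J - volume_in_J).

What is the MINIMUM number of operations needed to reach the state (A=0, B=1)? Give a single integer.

BFS from (A=6, B=2). One shortest path:
  1. pour(B -> A) -> (A=7 B=1)
  2. empty(A) -> (A=0 B=1)
Reached target in 2 moves.

Answer: 2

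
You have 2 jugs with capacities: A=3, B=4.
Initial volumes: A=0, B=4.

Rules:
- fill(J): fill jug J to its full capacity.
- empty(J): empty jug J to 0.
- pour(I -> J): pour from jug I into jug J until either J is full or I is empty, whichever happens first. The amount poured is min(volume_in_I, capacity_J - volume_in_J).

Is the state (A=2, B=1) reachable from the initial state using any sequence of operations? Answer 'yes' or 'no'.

Answer: no

Derivation:
BFS explored all 14 reachable states.
Reachable set includes: (0,0), (0,1), (0,2), (0,3), (0,4), (1,0), (1,4), (2,0), (2,4), (3,0), (3,1), (3,2) ...
Target (A=2, B=1) not in reachable set → no.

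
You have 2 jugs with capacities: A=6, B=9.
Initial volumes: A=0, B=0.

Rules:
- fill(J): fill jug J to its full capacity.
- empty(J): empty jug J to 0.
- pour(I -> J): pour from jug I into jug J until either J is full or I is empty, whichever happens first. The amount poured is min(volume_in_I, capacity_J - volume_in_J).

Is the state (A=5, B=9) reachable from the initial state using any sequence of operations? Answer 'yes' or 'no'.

Answer: no

Derivation:
BFS explored all 10 reachable states.
Reachable set includes: (0,0), (0,3), (0,6), (0,9), (3,0), (3,9), (6,0), (6,3), (6,6), (6,9)
Target (A=5, B=9) not in reachable set → no.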